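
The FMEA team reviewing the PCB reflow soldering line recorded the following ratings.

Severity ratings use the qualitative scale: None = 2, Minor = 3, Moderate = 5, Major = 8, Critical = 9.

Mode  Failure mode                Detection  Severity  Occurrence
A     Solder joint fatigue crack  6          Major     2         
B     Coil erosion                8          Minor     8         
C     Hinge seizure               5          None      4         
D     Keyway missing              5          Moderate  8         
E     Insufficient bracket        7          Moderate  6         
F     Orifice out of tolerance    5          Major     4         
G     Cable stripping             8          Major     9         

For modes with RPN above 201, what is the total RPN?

786

RPN = Severity × Occurrence × Detection:
  A: 8 × 2 × 6 = 96
  B: 3 × 8 × 8 = 192
  C: 2 × 4 × 5 = 40
  D: 5 × 8 × 5 = 200
  E: 5 × 6 × 7 = 210
  F: 8 × 4 × 5 = 160
  G: 8 × 9 × 8 = 576
RPN > 201: E (210), G (576).
Sum: 210 + 576 = 786.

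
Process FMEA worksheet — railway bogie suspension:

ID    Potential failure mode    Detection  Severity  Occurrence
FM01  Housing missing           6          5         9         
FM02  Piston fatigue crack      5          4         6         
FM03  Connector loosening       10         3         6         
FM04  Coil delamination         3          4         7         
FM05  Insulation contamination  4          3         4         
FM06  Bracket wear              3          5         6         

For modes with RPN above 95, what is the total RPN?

570

RPN = Severity × Occurrence × Detection:
  FM01: 5 × 9 × 6 = 270
  FM02: 4 × 6 × 5 = 120
  FM03: 3 × 6 × 10 = 180
  FM04: 4 × 7 × 3 = 84
  FM05: 3 × 4 × 4 = 48
  FM06: 5 × 6 × 3 = 90
RPN > 95: FM01 (270), FM02 (120), FM03 (180).
Sum: 270 + 120 + 180 = 570.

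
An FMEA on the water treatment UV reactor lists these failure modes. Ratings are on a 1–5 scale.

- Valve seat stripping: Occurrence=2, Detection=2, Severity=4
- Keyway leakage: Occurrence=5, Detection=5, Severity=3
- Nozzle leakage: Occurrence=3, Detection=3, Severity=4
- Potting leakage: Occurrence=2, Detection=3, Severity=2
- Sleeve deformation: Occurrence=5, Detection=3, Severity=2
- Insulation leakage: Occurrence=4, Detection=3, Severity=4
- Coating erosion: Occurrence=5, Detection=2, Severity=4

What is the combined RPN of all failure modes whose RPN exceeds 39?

RPN = Severity × Occurrence × Detection:
  Valve seat stripping: 4 × 2 × 2 = 16
  Keyway leakage: 3 × 5 × 5 = 75
  Nozzle leakage: 4 × 3 × 3 = 36
  Potting leakage: 2 × 2 × 3 = 12
  Sleeve deformation: 2 × 5 × 3 = 30
  Insulation leakage: 4 × 4 × 3 = 48
  Coating erosion: 4 × 5 × 2 = 40
RPN > 39: Keyway leakage (75), Insulation leakage (48), Coating erosion (40).
Sum: 75 + 48 + 40 = 163.

163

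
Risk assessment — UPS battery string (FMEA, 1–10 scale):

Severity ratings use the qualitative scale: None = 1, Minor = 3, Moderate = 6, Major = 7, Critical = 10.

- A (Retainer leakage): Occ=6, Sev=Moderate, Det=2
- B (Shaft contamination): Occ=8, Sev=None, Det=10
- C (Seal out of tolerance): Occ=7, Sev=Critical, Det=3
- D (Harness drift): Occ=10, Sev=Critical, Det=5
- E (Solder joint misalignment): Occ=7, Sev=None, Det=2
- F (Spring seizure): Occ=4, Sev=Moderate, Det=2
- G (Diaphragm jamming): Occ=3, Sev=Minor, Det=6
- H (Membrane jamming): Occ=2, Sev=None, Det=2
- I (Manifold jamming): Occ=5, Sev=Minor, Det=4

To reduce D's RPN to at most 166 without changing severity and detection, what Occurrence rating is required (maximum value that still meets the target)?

D: S=10, O=10, D=5 → current RPN = 500.
Fixed product = 50. Need 50 × O ≤ 166, so O ≤ 166/50 = 3.32.
Maximum integer Occurrence rating = 3 (gives RPN 150; O=4 would give 200 > 166).

3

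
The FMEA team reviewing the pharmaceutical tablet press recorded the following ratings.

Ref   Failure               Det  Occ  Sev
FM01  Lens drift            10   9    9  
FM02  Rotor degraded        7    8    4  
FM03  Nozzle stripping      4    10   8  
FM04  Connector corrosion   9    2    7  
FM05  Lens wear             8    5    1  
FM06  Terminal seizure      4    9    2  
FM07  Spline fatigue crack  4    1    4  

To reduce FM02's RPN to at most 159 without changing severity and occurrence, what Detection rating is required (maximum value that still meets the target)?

4

FM02: S=4, O=8, D=7 → current RPN = 224.
Fixed product = 32. Need 32 × D ≤ 159, so D ≤ 159/32 = 4.97.
Maximum integer Detection rating = 4 (gives RPN 128; D=5 would give 160 > 159).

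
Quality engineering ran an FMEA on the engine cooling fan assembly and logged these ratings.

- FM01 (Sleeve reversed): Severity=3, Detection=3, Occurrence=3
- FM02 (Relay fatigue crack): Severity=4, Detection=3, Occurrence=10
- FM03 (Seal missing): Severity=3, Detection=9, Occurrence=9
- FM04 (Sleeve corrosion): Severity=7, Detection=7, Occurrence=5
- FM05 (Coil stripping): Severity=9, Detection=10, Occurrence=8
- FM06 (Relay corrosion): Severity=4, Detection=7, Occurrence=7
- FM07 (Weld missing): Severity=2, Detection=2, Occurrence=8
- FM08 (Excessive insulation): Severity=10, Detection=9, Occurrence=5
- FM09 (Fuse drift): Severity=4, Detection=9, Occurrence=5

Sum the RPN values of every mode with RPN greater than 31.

2186

RPN = Severity × Occurrence × Detection:
  FM01: 3 × 3 × 3 = 27
  FM02: 4 × 10 × 3 = 120
  FM03: 3 × 9 × 9 = 243
  FM04: 7 × 5 × 7 = 245
  FM05: 9 × 8 × 10 = 720
  FM06: 4 × 7 × 7 = 196
  FM07: 2 × 8 × 2 = 32
  FM08: 10 × 5 × 9 = 450
  FM09: 4 × 5 × 9 = 180
RPN > 31: FM02 (120), FM03 (243), FM04 (245), FM05 (720), FM06 (196), FM07 (32), FM08 (450), FM09 (180).
Sum: 120 + 243 + 245 + 720 + 196 + 32 + 450 + 180 = 2186.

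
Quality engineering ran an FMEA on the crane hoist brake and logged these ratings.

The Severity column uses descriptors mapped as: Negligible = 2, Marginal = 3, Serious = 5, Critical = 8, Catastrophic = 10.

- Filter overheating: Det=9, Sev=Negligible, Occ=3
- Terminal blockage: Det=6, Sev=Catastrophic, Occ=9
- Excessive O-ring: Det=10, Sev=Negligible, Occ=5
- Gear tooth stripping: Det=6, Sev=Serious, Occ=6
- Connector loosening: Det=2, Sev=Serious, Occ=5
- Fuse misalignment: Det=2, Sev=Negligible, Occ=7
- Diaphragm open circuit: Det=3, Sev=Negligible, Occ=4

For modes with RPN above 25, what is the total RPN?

RPN = Severity × Occurrence × Detection:
  Filter overheating: 2 × 3 × 9 = 54
  Terminal blockage: 10 × 9 × 6 = 540
  Excessive O-ring: 2 × 5 × 10 = 100
  Gear tooth stripping: 5 × 6 × 6 = 180
  Connector loosening: 5 × 5 × 2 = 50
  Fuse misalignment: 2 × 7 × 2 = 28
  Diaphragm open circuit: 2 × 4 × 3 = 24
RPN > 25: Filter overheating (54), Terminal blockage (540), Excessive O-ring (100), Gear tooth stripping (180), Connector loosening (50), Fuse misalignment (28).
Sum: 54 + 540 + 100 + 180 + 50 + 28 = 952.

952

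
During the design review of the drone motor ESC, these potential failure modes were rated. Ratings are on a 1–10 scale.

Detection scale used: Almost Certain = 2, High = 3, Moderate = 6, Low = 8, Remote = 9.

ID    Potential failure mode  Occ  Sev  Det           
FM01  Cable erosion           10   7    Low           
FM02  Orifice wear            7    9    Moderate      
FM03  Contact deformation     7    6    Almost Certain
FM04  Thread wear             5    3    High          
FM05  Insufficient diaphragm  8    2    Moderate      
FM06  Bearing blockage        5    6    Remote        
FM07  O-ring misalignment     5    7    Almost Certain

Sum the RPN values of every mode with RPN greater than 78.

1388

RPN = Severity × Occurrence × Detection:
  FM01: 7 × 10 × 8 = 560
  FM02: 9 × 7 × 6 = 378
  FM03: 6 × 7 × 2 = 84
  FM04: 3 × 5 × 3 = 45
  FM05: 2 × 8 × 6 = 96
  FM06: 6 × 5 × 9 = 270
  FM07: 7 × 5 × 2 = 70
RPN > 78: FM01 (560), FM02 (378), FM03 (84), FM05 (96), FM06 (270).
Sum: 560 + 378 + 84 + 96 + 270 = 1388.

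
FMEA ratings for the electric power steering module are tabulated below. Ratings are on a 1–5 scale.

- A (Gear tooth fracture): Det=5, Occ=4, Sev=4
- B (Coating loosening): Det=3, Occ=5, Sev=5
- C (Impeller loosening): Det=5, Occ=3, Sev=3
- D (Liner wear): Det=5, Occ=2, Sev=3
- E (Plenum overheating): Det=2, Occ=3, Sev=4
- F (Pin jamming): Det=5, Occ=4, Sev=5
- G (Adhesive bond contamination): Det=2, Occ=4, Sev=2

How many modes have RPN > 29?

RPN = Severity × Occurrence × Detection:
  A: 4 × 4 × 5 = 80
  B: 5 × 5 × 3 = 75
  C: 3 × 3 × 5 = 45
  D: 3 × 2 × 5 = 30
  E: 4 × 3 × 2 = 24
  F: 5 × 4 × 5 = 100
  G: 2 × 4 × 2 = 16
Modes with RPN > 29: A (80), B (75), C (45), D (30), F (100) → 5.

5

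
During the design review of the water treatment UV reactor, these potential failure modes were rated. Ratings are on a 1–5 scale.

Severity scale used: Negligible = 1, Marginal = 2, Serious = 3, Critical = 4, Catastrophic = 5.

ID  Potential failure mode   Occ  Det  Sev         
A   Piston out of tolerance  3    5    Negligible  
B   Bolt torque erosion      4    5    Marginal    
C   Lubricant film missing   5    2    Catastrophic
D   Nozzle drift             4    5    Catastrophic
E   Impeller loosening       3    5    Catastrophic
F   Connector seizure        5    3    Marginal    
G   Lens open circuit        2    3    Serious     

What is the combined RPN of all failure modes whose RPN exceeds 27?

295

RPN = Severity × Occurrence × Detection:
  A: 1 × 3 × 5 = 15
  B: 2 × 4 × 5 = 40
  C: 5 × 5 × 2 = 50
  D: 5 × 4 × 5 = 100
  E: 5 × 3 × 5 = 75
  F: 2 × 5 × 3 = 30
  G: 3 × 2 × 3 = 18
RPN > 27: B (40), C (50), D (100), E (75), F (30).
Sum: 40 + 50 + 100 + 75 + 30 = 295.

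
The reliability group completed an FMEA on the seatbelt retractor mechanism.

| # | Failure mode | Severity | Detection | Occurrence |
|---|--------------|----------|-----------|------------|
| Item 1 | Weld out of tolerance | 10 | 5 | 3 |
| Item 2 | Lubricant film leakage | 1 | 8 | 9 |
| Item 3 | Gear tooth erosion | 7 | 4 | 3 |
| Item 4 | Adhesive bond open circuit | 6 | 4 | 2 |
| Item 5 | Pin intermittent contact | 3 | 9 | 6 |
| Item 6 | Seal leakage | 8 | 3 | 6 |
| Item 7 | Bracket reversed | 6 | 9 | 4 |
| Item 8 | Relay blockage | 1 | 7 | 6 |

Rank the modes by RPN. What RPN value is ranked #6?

72

RPN = Severity × Occurrence × Detection:
  Item 1: 10 × 3 × 5 = 150
  Item 2: 1 × 9 × 8 = 72
  Item 3: 7 × 3 × 4 = 84
  Item 4: 6 × 2 × 4 = 48
  Item 5: 3 × 6 × 9 = 162
  Item 6: 8 × 6 × 3 = 144
  Item 7: 6 × 4 × 9 = 216
  Item 8: 1 × 6 × 7 = 42
Sorted descending: 216, 162, 150, 144, 84, 72, 48, 42.
The sixth-highest RPN is 72 (Item 2).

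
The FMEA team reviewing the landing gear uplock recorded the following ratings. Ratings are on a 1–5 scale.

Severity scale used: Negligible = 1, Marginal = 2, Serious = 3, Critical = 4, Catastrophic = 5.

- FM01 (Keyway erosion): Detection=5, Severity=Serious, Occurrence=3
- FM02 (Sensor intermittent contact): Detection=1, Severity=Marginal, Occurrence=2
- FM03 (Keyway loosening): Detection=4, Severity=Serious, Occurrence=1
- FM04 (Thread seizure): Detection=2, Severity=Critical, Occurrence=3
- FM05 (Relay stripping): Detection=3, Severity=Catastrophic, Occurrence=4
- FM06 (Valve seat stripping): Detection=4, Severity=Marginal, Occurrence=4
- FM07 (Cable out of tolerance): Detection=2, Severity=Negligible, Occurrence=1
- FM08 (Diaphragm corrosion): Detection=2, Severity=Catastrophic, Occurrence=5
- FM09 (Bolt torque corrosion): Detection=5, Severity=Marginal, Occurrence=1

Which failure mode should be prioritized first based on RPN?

RPN = Severity × Occurrence × Detection:
  FM01: 3 × 3 × 5 = 45
  FM02: 2 × 2 × 1 = 4
  FM03: 3 × 1 × 4 = 12
  FM04: 4 × 3 × 2 = 24
  FM05: 5 × 4 × 3 = 60
  FM06: 2 × 4 × 4 = 32
  FM07: 1 × 1 × 2 = 2
  FM08: 5 × 5 × 2 = 50
  FM09: 2 × 1 × 5 = 10
Highest RPN is 60 → FM05.

FM05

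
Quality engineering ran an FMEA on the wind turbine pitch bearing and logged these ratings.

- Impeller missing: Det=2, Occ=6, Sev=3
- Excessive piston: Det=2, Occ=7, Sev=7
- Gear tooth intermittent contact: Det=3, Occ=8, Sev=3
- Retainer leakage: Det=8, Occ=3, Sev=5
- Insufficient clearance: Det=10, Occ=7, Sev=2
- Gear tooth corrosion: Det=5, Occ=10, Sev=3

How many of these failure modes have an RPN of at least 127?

2

RPN = Severity × Occurrence × Detection:
  Impeller missing: 3 × 6 × 2 = 36
  Excessive piston: 7 × 7 × 2 = 98
  Gear tooth intermittent contact: 3 × 8 × 3 = 72
  Retainer leakage: 5 × 3 × 8 = 120
  Insufficient clearance: 2 × 7 × 10 = 140
  Gear tooth corrosion: 3 × 10 × 5 = 150
Modes with RPN ≥ 127: Insufficient clearance (140), Gear tooth corrosion (150) → 2.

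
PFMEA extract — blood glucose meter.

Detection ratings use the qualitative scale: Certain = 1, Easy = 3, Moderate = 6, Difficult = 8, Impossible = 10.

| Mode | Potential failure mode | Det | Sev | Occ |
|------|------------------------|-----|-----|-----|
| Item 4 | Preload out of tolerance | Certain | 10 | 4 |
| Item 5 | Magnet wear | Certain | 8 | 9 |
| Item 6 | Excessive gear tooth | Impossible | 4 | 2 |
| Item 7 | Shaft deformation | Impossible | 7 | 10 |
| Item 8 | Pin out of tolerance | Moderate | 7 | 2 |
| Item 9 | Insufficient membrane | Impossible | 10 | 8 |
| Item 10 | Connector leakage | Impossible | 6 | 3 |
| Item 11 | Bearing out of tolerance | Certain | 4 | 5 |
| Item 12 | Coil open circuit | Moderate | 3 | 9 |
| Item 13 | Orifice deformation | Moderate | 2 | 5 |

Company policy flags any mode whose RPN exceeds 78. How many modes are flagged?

6

RPN = Severity × Occurrence × Detection:
  Item 4: 10 × 4 × 1 = 40
  Item 5: 8 × 9 × 1 = 72
  Item 6: 4 × 2 × 10 = 80
  Item 7: 7 × 10 × 10 = 700
  Item 8: 7 × 2 × 6 = 84
  Item 9: 10 × 8 × 10 = 800
  Item 10: 6 × 3 × 10 = 180
  Item 11: 4 × 5 × 1 = 20
  Item 12: 3 × 9 × 6 = 162
  Item 13: 2 × 5 × 6 = 60
Modes with RPN > 78: Item 6 (80), Item 7 (700), Item 8 (84), Item 9 (800), Item 10 (180), Item 12 (162) → 6.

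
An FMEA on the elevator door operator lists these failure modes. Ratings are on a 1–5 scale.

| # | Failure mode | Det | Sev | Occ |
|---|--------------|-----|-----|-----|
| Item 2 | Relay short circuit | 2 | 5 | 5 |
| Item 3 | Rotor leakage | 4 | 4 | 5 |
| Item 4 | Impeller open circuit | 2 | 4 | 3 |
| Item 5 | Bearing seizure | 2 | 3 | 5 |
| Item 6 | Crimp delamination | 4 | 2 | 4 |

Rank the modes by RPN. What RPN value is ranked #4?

RPN = Severity × Occurrence × Detection:
  Item 2: 5 × 5 × 2 = 50
  Item 3: 4 × 5 × 4 = 80
  Item 4: 4 × 3 × 2 = 24
  Item 5: 3 × 5 × 2 = 30
  Item 6: 2 × 4 × 4 = 32
Sorted descending: 80, 50, 32, 30, 24.
The fourth-highest RPN is 30 (Item 5).

30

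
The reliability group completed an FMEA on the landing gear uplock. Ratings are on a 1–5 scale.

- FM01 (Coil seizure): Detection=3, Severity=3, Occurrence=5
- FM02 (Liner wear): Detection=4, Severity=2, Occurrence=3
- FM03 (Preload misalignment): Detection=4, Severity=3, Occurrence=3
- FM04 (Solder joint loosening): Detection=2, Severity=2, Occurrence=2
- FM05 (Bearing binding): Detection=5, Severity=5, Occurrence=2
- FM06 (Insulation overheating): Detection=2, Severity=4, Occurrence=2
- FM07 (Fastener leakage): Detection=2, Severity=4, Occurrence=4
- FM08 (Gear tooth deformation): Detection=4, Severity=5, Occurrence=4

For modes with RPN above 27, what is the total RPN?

243

RPN = Severity × Occurrence × Detection:
  FM01: 3 × 5 × 3 = 45
  FM02: 2 × 3 × 4 = 24
  FM03: 3 × 3 × 4 = 36
  FM04: 2 × 2 × 2 = 8
  FM05: 5 × 2 × 5 = 50
  FM06: 4 × 2 × 2 = 16
  FM07: 4 × 4 × 2 = 32
  FM08: 5 × 4 × 4 = 80
RPN > 27: FM01 (45), FM03 (36), FM05 (50), FM07 (32), FM08 (80).
Sum: 45 + 36 + 50 + 32 + 80 = 243.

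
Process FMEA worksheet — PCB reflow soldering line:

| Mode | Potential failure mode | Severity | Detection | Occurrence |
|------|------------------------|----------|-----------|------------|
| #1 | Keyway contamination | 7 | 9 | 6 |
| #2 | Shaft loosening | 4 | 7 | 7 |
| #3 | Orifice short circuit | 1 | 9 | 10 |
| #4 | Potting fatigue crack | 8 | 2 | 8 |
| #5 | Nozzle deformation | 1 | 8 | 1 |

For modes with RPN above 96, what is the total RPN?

702

RPN = Severity × Occurrence × Detection:
  #1: 7 × 6 × 9 = 378
  #2: 4 × 7 × 7 = 196
  #3: 1 × 10 × 9 = 90
  #4: 8 × 8 × 2 = 128
  #5: 1 × 1 × 8 = 8
RPN > 96: #1 (378), #2 (196), #4 (128).
Sum: 378 + 196 + 128 = 702.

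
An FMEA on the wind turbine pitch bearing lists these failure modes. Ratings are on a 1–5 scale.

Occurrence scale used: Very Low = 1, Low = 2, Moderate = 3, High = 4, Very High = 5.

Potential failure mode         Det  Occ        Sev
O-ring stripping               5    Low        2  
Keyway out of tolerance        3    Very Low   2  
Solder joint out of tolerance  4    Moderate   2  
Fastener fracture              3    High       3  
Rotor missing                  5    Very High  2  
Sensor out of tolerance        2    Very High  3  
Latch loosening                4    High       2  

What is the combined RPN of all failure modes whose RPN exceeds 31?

RPN = Severity × Occurrence × Detection:
  O-ring stripping: 2 × 2 × 5 = 20
  Keyway out of tolerance: 2 × 1 × 3 = 6
  Solder joint out of tolerance: 2 × 3 × 4 = 24
  Fastener fracture: 3 × 4 × 3 = 36
  Rotor missing: 2 × 5 × 5 = 50
  Sensor out of tolerance: 3 × 5 × 2 = 30
  Latch loosening: 2 × 4 × 4 = 32
RPN > 31: Fastener fracture (36), Rotor missing (50), Latch loosening (32).
Sum: 36 + 50 + 32 = 118.

118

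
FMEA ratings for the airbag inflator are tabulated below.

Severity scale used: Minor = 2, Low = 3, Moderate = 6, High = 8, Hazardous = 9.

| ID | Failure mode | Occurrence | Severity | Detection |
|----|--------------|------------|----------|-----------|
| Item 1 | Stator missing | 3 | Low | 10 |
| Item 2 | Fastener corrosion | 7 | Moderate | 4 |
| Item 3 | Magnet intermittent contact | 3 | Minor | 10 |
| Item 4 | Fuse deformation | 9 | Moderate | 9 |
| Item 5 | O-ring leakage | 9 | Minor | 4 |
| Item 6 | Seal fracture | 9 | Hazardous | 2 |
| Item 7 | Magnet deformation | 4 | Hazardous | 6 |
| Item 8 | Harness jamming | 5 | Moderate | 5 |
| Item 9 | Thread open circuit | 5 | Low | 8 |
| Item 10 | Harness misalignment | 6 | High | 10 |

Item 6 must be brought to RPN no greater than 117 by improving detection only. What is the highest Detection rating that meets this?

1

Item 6: S=9, O=9, D=2 → current RPN = 162.
Fixed product = 81. Need 81 × D ≤ 117, so D ≤ 117/81 = 1.44.
Maximum integer Detection rating = 1 (gives RPN 81; D=2 would give 162 > 117).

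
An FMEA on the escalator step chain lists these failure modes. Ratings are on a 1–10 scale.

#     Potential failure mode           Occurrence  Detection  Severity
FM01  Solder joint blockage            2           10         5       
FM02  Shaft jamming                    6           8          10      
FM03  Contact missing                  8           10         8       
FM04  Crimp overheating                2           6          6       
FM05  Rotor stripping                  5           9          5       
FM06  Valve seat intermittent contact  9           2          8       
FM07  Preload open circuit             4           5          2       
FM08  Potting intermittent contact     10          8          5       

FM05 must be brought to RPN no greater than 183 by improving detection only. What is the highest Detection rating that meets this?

7

FM05: S=5, O=5, D=9 → current RPN = 225.
Fixed product = 25. Need 25 × D ≤ 183, so D ≤ 183/25 = 7.32.
Maximum integer Detection rating = 7 (gives RPN 175; D=8 would give 200 > 183).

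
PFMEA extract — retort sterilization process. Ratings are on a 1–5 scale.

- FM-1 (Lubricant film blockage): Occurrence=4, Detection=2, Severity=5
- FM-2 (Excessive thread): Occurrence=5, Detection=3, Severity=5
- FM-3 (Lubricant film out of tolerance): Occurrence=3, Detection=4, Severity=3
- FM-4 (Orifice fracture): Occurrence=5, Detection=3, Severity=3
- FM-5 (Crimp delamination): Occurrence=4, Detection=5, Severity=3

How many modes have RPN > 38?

RPN = Severity × Occurrence × Detection:
  FM-1: 5 × 4 × 2 = 40
  FM-2: 5 × 5 × 3 = 75
  FM-3: 3 × 3 × 4 = 36
  FM-4: 3 × 5 × 3 = 45
  FM-5: 3 × 4 × 5 = 60
Modes with RPN > 38: FM-1 (40), FM-2 (75), FM-4 (45), FM-5 (60) → 4.

4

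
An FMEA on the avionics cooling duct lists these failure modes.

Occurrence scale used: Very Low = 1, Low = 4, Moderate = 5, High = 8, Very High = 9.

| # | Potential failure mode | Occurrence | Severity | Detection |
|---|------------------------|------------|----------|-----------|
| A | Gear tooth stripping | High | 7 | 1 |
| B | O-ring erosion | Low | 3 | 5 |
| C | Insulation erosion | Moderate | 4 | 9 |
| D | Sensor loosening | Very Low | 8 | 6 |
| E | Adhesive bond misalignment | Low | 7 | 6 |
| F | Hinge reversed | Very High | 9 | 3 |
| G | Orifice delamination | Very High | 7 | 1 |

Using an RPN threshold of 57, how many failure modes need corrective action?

RPN = Severity × Occurrence × Detection:
  A: 7 × 8 × 1 = 56
  B: 3 × 4 × 5 = 60
  C: 4 × 5 × 9 = 180
  D: 8 × 1 × 6 = 48
  E: 7 × 4 × 6 = 168
  F: 9 × 9 × 3 = 243
  G: 7 × 9 × 1 = 63
Modes with RPN ≥ 57: B (60), C (180), E (168), F (243), G (63) → 5.

5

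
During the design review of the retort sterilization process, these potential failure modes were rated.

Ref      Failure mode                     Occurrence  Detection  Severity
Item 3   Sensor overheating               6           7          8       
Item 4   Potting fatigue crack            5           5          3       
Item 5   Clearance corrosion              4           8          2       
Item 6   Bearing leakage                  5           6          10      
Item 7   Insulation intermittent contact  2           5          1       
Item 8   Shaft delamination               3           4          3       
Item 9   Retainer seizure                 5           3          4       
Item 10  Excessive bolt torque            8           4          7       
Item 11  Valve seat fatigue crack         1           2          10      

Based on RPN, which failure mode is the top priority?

RPN = Severity × Occurrence × Detection:
  Item 3: 8 × 6 × 7 = 336
  Item 4: 3 × 5 × 5 = 75
  Item 5: 2 × 4 × 8 = 64
  Item 6: 10 × 5 × 6 = 300
  Item 7: 1 × 2 × 5 = 10
  Item 8: 3 × 3 × 4 = 36
  Item 9: 4 × 5 × 3 = 60
  Item 10: 7 × 8 × 4 = 224
  Item 11: 10 × 1 × 2 = 20
Highest RPN is 336 → Item 3.

Item 3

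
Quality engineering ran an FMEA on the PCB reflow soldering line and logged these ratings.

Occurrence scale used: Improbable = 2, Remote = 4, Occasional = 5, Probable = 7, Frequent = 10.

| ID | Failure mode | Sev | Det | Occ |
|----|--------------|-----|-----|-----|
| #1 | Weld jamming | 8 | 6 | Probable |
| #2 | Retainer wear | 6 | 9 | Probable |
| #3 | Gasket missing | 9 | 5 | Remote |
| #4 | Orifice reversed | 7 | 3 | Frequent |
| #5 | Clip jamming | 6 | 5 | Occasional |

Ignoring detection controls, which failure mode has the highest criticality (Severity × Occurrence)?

Criticality = Severity × Occurrence:
  #1: 8 × 7 = 56
  #2: 6 × 7 = 42
  #3: 9 × 4 = 36
  #4: 7 × 10 = 70
  #5: 6 × 5 = 30
Highest criticality is 70 → #4.

#4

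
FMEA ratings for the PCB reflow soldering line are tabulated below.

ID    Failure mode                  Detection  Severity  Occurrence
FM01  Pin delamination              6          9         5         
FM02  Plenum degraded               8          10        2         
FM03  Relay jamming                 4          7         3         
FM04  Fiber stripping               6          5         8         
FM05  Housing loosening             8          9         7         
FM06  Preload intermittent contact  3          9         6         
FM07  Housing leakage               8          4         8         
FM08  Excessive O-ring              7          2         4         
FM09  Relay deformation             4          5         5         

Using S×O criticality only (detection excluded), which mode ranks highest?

FM05

Criticality = Severity × Occurrence:
  FM01: 9 × 5 = 45
  FM02: 10 × 2 = 20
  FM03: 7 × 3 = 21
  FM04: 5 × 8 = 40
  FM05: 9 × 7 = 63
  FM06: 9 × 6 = 54
  FM07: 4 × 8 = 32
  FM08: 2 × 4 = 8
  FM09: 5 × 5 = 25
Highest criticality is 63 → FM05.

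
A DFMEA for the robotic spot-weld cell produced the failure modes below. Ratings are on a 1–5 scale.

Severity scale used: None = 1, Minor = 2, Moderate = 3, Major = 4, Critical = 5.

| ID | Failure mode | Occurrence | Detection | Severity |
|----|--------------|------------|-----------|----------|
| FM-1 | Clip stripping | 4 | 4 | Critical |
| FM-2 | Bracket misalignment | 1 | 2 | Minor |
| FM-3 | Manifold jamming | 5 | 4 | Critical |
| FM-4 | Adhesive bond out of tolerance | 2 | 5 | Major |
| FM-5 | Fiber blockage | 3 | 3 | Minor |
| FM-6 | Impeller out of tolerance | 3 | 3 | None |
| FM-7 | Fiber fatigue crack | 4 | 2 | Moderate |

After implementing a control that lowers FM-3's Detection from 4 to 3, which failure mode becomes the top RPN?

FM-1

RPN = Severity × Occurrence × Detection:
  FM-1: 5 × 4 × 4 = 80
  FM-2: 2 × 1 × 2 = 4
  FM-3: 5 × 5 × 4 = 100
  FM-4: 4 × 2 × 5 = 40
  FM-5: 2 × 3 × 3 = 18
  FM-6: 1 × 3 × 3 = 9
  FM-7: 3 × 4 × 2 = 24
After action: FM-3 → 5 × 5 × 3 = 75.
Revised RPNs: FM-1=80, FM-3=75, FM-4=40, FM-7=24, FM-5=18, FM-6=9, FM-2=4.
Highest is now FM-1 (80).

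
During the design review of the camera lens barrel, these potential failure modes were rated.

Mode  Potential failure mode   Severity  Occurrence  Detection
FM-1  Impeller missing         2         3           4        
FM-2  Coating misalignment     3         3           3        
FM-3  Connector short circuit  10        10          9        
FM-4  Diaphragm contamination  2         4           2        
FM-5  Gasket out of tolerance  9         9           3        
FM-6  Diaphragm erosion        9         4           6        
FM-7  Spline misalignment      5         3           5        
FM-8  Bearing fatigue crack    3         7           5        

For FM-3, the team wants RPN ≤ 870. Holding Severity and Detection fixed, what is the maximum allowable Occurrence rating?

9

FM-3: S=10, O=10, D=9 → current RPN = 900.
Fixed product = 90. Need 90 × O ≤ 870, so O ≤ 870/90 = 9.67.
Maximum integer Occurrence rating = 9 (gives RPN 810; O=10 would give 900 > 870).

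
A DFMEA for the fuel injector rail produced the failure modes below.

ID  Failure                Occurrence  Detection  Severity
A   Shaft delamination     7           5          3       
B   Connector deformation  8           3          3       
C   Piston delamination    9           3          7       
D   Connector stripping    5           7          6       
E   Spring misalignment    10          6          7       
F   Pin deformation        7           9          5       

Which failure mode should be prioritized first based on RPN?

RPN = Severity × Occurrence × Detection:
  A: 3 × 7 × 5 = 105
  B: 3 × 8 × 3 = 72
  C: 7 × 9 × 3 = 189
  D: 6 × 5 × 7 = 210
  E: 7 × 10 × 6 = 420
  F: 5 × 7 × 9 = 315
Highest RPN is 420 → E.

E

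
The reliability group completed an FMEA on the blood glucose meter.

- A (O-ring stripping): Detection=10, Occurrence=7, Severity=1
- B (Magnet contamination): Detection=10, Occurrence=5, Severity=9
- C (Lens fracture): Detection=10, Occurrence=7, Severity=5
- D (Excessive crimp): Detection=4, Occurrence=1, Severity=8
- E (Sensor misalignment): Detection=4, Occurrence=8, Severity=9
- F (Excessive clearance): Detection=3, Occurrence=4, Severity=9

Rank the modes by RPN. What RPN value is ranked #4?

RPN = Severity × Occurrence × Detection:
  A: 1 × 7 × 10 = 70
  B: 9 × 5 × 10 = 450
  C: 5 × 7 × 10 = 350
  D: 8 × 1 × 4 = 32
  E: 9 × 8 × 4 = 288
  F: 9 × 4 × 3 = 108
Sorted descending: 450, 350, 288, 108, 70, 32.
The fourth-highest RPN is 108 (F).

108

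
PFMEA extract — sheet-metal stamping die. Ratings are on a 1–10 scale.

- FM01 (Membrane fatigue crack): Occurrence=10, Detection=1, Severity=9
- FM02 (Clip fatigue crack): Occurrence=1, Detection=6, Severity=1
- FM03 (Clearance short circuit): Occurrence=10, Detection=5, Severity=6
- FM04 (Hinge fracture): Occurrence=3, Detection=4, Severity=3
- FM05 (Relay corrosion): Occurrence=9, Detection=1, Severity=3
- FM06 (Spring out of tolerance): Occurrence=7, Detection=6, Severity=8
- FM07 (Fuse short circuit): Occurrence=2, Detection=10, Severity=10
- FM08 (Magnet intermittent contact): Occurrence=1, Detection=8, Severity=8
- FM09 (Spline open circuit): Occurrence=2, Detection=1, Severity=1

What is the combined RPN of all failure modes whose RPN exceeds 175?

RPN = Severity × Occurrence × Detection:
  FM01: 9 × 10 × 1 = 90
  FM02: 1 × 1 × 6 = 6
  FM03: 6 × 10 × 5 = 300
  FM04: 3 × 3 × 4 = 36
  FM05: 3 × 9 × 1 = 27
  FM06: 8 × 7 × 6 = 336
  FM07: 10 × 2 × 10 = 200
  FM08: 8 × 1 × 8 = 64
  FM09: 1 × 2 × 1 = 2
RPN > 175: FM03 (300), FM06 (336), FM07 (200).
Sum: 300 + 336 + 200 = 836.

836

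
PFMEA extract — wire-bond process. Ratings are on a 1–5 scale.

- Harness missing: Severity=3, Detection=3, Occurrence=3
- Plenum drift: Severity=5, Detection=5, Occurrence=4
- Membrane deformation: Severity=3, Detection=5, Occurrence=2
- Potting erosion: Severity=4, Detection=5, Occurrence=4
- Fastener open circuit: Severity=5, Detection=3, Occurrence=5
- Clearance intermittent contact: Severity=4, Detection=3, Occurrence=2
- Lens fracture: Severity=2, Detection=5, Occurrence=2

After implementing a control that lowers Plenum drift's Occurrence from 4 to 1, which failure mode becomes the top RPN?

Potting erosion

RPN = Severity × Occurrence × Detection:
  Harness missing: 3 × 3 × 3 = 27
  Plenum drift: 5 × 4 × 5 = 100
  Membrane deformation: 3 × 2 × 5 = 30
  Potting erosion: 4 × 4 × 5 = 80
  Fastener open circuit: 5 × 5 × 3 = 75
  Clearance intermittent contact: 4 × 2 × 3 = 24
  Lens fracture: 2 × 2 × 5 = 20
After action: Plenum drift → 5 × 1 × 5 = 25.
Revised RPNs: Potting erosion=80, Fastener open circuit=75, Membrane deformation=30, Harness missing=27, Plenum drift=25, Clearance intermittent contact=24, Lens fracture=20.
Highest is now Potting erosion (80).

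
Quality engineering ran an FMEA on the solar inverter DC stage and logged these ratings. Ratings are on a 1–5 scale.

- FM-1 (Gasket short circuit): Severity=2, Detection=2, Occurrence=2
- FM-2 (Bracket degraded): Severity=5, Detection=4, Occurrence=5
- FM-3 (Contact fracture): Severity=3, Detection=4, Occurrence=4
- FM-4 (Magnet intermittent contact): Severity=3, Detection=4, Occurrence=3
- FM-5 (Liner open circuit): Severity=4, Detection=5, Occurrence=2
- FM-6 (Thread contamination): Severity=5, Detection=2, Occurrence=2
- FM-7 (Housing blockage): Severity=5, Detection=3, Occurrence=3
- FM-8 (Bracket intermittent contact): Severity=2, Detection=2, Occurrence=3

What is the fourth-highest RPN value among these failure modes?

40

RPN = Severity × Occurrence × Detection:
  FM-1: 2 × 2 × 2 = 8
  FM-2: 5 × 5 × 4 = 100
  FM-3: 3 × 4 × 4 = 48
  FM-4: 3 × 3 × 4 = 36
  FM-5: 4 × 2 × 5 = 40
  FM-6: 5 × 2 × 2 = 20
  FM-7: 5 × 3 × 3 = 45
  FM-8: 2 × 3 × 2 = 12
Sorted descending: 100, 48, 45, 40, 36, 20, 12, 8.
The fourth-highest RPN is 40 (FM-5).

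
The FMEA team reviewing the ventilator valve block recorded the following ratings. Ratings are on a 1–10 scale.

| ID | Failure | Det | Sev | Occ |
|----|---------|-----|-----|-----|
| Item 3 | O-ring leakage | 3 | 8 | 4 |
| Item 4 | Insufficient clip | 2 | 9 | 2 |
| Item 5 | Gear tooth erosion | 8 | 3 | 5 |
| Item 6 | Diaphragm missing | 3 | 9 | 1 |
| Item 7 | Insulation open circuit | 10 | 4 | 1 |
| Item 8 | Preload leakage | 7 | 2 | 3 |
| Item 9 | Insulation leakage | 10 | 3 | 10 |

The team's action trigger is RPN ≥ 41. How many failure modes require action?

RPN = Severity × Occurrence × Detection:
  Item 3: 8 × 4 × 3 = 96
  Item 4: 9 × 2 × 2 = 36
  Item 5: 3 × 5 × 8 = 120
  Item 6: 9 × 1 × 3 = 27
  Item 7: 4 × 1 × 10 = 40
  Item 8: 2 × 3 × 7 = 42
  Item 9: 3 × 10 × 10 = 300
Modes with RPN ≥ 41: Item 3 (96), Item 5 (120), Item 8 (42), Item 9 (300) → 4.

4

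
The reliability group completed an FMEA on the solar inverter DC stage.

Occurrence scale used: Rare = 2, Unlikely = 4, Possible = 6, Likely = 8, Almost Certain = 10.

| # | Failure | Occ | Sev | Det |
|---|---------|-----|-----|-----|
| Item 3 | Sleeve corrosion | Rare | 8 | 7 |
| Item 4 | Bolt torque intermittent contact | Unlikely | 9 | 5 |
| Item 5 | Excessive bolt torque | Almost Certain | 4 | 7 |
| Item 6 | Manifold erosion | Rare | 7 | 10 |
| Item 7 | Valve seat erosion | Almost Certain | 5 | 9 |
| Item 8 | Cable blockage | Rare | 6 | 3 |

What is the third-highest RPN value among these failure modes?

180

RPN = Severity × Occurrence × Detection:
  Item 3: 8 × 2 × 7 = 112
  Item 4: 9 × 4 × 5 = 180
  Item 5: 4 × 10 × 7 = 280
  Item 6: 7 × 2 × 10 = 140
  Item 7: 5 × 10 × 9 = 450
  Item 8: 6 × 2 × 3 = 36
Sorted descending: 450, 280, 180, 140, 112, 36.
The third-highest RPN is 180 (Item 4).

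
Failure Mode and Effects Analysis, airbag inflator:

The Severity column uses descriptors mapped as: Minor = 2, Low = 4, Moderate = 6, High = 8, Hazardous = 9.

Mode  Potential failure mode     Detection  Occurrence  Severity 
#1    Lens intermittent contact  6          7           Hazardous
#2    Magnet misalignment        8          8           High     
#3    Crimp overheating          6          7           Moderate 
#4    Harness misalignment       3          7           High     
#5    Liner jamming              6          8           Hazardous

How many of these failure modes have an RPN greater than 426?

RPN = Severity × Occurrence × Detection:
  #1: 9 × 7 × 6 = 378
  #2: 8 × 8 × 8 = 512
  #3: 6 × 7 × 6 = 252
  #4: 8 × 7 × 3 = 168
  #5: 9 × 8 × 6 = 432
Modes with RPN > 426: #2 (512), #5 (432) → 2.

2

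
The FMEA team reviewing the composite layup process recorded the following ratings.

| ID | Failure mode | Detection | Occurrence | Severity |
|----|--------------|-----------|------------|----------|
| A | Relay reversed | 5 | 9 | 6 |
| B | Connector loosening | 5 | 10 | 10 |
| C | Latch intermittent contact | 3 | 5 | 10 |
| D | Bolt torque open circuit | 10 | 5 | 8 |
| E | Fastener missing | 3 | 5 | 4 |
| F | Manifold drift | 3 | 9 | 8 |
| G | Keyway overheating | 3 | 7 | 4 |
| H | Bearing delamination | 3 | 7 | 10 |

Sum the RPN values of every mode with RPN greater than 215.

RPN = Severity × Occurrence × Detection:
  A: 6 × 9 × 5 = 270
  B: 10 × 10 × 5 = 500
  C: 10 × 5 × 3 = 150
  D: 8 × 5 × 10 = 400
  E: 4 × 5 × 3 = 60
  F: 8 × 9 × 3 = 216
  G: 4 × 7 × 3 = 84
  H: 10 × 7 × 3 = 210
RPN > 215: A (270), B (500), D (400), F (216).
Sum: 270 + 500 + 400 + 216 = 1386.

1386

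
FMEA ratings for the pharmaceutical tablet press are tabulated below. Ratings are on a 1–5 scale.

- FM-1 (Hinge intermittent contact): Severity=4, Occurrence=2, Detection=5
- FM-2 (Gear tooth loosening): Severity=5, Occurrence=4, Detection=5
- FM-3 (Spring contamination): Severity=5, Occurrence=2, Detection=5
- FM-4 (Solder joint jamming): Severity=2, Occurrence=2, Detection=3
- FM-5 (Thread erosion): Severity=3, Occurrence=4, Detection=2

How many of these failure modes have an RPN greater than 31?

RPN = Severity × Occurrence × Detection:
  FM-1: 4 × 2 × 5 = 40
  FM-2: 5 × 4 × 5 = 100
  FM-3: 5 × 2 × 5 = 50
  FM-4: 2 × 2 × 3 = 12
  FM-5: 3 × 4 × 2 = 24
Modes with RPN > 31: FM-1 (40), FM-2 (100), FM-3 (50) → 3.

3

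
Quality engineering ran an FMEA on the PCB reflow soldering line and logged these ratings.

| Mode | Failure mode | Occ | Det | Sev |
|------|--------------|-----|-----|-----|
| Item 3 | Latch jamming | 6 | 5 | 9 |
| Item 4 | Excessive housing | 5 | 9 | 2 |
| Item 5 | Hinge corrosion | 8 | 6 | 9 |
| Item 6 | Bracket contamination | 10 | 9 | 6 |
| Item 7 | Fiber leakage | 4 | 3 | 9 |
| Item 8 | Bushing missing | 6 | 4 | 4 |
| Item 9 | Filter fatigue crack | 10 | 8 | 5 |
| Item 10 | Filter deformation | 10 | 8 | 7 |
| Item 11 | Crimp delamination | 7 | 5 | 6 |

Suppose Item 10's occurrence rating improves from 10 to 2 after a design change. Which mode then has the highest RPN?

RPN = Severity × Occurrence × Detection:
  Item 3: 9 × 6 × 5 = 270
  Item 4: 2 × 5 × 9 = 90
  Item 5: 9 × 8 × 6 = 432
  Item 6: 6 × 10 × 9 = 540
  Item 7: 9 × 4 × 3 = 108
  Item 8: 4 × 6 × 4 = 96
  Item 9: 5 × 10 × 8 = 400
  Item 10: 7 × 10 × 8 = 560
  Item 11: 6 × 7 × 5 = 210
After action: Item 10 → 7 × 2 × 8 = 112.
Revised RPNs: Item 6=540, Item 5=432, Item 9=400, Item 3=270, Item 11=210, Item 10=112, Item 7=108, Item 8=96, Item 4=90.
Highest is now Item 6 (540).

Item 6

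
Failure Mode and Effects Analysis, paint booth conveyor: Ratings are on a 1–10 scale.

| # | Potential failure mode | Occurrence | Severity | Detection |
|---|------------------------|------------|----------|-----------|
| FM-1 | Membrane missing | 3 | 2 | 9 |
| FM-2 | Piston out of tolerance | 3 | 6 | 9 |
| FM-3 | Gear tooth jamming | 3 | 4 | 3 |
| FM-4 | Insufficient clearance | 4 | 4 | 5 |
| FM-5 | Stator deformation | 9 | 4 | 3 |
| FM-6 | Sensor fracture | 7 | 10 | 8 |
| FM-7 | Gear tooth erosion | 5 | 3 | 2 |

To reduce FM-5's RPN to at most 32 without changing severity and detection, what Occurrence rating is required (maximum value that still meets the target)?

2

FM-5: S=4, O=9, D=3 → current RPN = 108.
Fixed product = 12. Need 12 × O ≤ 32, so O ≤ 32/12 = 2.67.
Maximum integer Occurrence rating = 2 (gives RPN 24; O=3 would give 36 > 32).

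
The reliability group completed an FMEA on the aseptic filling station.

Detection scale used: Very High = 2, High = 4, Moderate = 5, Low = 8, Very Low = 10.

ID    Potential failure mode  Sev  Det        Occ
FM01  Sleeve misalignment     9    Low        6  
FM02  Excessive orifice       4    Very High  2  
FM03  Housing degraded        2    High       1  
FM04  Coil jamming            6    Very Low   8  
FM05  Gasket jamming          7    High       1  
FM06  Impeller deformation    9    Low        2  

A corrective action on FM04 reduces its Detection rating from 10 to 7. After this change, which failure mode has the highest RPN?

FM01

RPN = Severity × Occurrence × Detection:
  FM01: 9 × 6 × 8 = 432
  FM02: 4 × 2 × 2 = 16
  FM03: 2 × 1 × 4 = 8
  FM04: 6 × 8 × 10 = 480
  FM05: 7 × 1 × 4 = 28
  FM06: 9 × 2 × 8 = 144
After action: FM04 → 6 × 8 × 7 = 336.
Revised RPNs: FM01=432, FM04=336, FM06=144, FM05=28, FM02=16, FM03=8.
Highest is now FM01 (432).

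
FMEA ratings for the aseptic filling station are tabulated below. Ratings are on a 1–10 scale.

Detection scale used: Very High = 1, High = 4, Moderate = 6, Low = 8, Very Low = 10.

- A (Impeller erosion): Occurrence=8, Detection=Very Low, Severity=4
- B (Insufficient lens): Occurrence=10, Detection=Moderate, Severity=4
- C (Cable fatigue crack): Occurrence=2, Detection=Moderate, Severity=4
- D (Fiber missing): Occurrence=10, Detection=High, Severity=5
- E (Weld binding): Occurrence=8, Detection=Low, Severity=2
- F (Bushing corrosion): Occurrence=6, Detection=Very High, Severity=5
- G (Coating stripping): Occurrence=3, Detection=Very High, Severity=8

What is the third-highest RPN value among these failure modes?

200

RPN = Severity × Occurrence × Detection:
  A: 4 × 8 × 10 = 320
  B: 4 × 10 × 6 = 240
  C: 4 × 2 × 6 = 48
  D: 5 × 10 × 4 = 200
  E: 2 × 8 × 8 = 128
  F: 5 × 6 × 1 = 30
  G: 8 × 3 × 1 = 24
Sorted descending: 320, 240, 200, 128, 48, 30, 24.
The third-highest RPN is 200 (D).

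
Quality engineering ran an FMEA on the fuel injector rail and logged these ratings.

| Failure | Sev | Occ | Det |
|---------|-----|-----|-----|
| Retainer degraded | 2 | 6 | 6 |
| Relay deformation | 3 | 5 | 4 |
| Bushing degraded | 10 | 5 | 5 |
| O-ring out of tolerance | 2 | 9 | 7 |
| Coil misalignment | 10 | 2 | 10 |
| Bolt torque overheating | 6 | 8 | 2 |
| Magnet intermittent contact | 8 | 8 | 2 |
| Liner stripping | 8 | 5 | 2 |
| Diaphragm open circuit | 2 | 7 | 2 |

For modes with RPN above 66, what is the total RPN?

RPN = Severity × Occurrence × Detection:
  Retainer degraded: 2 × 6 × 6 = 72
  Relay deformation: 3 × 5 × 4 = 60
  Bushing degraded: 10 × 5 × 5 = 250
  O-ring out of tolerance: 2 × 9 × 7 = 126
  Coil misalignment: 10 × 2 × 10 = 200
  Bolt torque overheating: 6 × 8 × 2 = 96
  Magnet intermittent contact: 8 × 8 × 2 = 128
  Liner stripping: 8 × 5 × 2 = 80
  Diaphragm open circuit: 2 × 7 × 2 = 28
RPN > 66: Retainer degraded (72), Bushing degraded (250), O-ring out of tolerance (126), Coil misalignment (200), Bolt torque overheating (96), Magnet intermittent contact (128), Liner stripping (80).
Sum: 72 + 250 + 126 + 200 + 96 + 128 + 80 = 952.

952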